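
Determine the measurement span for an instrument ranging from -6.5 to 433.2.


Span = upper range - lower range.
Span = 433.2 - (-6.5)
Span = 439.7

439.7


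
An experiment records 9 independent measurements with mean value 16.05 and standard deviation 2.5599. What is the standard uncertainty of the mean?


The standard uncertainty for Type A evaluation is u = s / sqrt(n).
u = 2.5599 / sqrt(9)
u = 2.5599 / 3.0
u = 0.8533

0.8533


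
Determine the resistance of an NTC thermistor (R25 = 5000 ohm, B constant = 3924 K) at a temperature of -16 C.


NTC thermistor equation: Rt = R25 * exp(B * (1/T - 1/T25)).
T in Kelvin: 257.15 K, T25 = 298.15 K
1/T - 1/T25 = 1/257.15 - 1/298.15 = 0.00053476
B * (1/T - 1/T25) = 3924 * 0.00053476 = 2.0984
Rt = 5000 * exp(2.0984) = 40766.2 ohm

40766.2 ohm


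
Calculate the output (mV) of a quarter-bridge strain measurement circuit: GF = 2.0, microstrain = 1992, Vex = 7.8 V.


Quarter bridge output: Vout = (GF * epsilon * Vex) / 4.
Vout = (2.0 * 1992e-6 * 7.8) / 4
Vout = 0.0310752 / 4 V
Vout = 0.0077688 V = 7.7688 mV

7.7688 mV


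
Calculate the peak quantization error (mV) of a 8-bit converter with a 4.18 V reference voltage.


The maximum quantization error is +/- LSB/2.
LSB = Vref / 2^n = 4.18 / 256 = 0.01632812 V
Max error = LSB / 2 = 0.01632812 / 2 = 0.00816406 V
Max error = 8.1641 mV

8.1641 mV


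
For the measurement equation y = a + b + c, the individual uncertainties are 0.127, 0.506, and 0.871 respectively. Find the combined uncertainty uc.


For a sum of independent quantities, uc = sqrt(u1^2 + u2^2 + u3^2).
uc = sqrt(0.127^2 + 0.506^2 + 0.871^2)
uc = sqrt(0.016129 + 0.256036 + 0.758641)
uc = 1.0153

1.0153


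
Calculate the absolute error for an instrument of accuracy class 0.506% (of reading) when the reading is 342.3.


Absolute error = (accuracy% / 100) * reading.
Error = (0.506 / 100) * 342.3
Error = 0.00506 * 342.3
Error = 1.732

1.732


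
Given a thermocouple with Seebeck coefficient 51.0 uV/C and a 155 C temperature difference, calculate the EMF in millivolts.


The thermocouple output V = sensitivity * dT.
V = 51.0 uV/C * 155 C
V = 7905.0 uV
V = 7.905 mV

7.905 mV


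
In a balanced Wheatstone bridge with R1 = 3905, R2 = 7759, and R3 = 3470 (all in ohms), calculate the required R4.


At balance: R1*R4 = R2*R3, so R4 = R2*R3/R1.
R4 = 7759 * 3470 / 3905
R4 = 26923730 / 3905
R4 = 6894.68 ohm

6894.68 ohm


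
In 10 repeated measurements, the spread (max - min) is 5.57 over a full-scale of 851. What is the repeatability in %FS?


Repeatability = (spread / full scale) * 100%.
R = (5.57 / 851) * 100
R = 0.655 %FS

0.655 %FS


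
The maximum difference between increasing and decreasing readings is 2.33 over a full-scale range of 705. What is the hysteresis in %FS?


Hysteresis = (max difference / full scale) * 100%.
H = (2.33 / 705) * 100
H = 0.33 %FS

0.33 %FS


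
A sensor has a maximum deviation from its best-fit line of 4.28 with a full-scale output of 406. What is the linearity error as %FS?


Linearity error = (max deviation / full scale) * 100%.
Linearity = (4.28 / 406) * 100
Linearity = 1.054 %FS

1.054 %FS


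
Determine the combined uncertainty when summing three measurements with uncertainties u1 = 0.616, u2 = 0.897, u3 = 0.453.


For a sum of independent quantities, uc = sqrt(u1^2 + u2^2 + u3^2).
uc = sqrt(0.616^2 + 0.897^2 + 0.453^2)
uc = sqrt(0.379456 + 0.804609 + 0.205209)
uc = 1.1787

1.1787


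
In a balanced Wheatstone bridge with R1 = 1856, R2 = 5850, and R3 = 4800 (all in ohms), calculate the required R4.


At balance: R1*R4 = R2*R3, so R4 = R2*R3/R1.
R4 = 5850 * 4800 / 1856
R4 = 28080000 / 1856
R4 = 15129.31 ohm

15129.31 ohm


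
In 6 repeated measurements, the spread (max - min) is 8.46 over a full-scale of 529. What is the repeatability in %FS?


Repeatability = (spread / full scale) * 100%.
R = (8.46 / 529) * 100
R = 1.599 %FS

1.599 %FS


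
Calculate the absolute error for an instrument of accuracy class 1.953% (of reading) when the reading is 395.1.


Absolute error = (accuracy% / 100) * reading.
Error = (1.953 / 100) * 395.1
Error = 0.01953 * 395.1
Error = 7.7163

7.7163


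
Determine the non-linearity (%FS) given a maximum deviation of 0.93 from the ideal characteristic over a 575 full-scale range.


Linearity error = (max deviation / full scale) * 100%.
Linearity = (0.93 / 575) * 100
Linearity = 0.162 %FS

0.162 %FS


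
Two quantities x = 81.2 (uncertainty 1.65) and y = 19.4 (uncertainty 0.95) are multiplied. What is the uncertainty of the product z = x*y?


For a product z = x*y, the relative uncertainty is:
uz/z = sqrt((ux/x)^2 + (uy/y)^2)
Relative uncertainties: ux/x = 1.65/81.2 = 0.02032
uy/y = 0.95/19.4 = 0.048969
z = 81.2 * 19.4 = 1575.3
uz = 1575.3 * sqrt(0.02032^2 + 0.048969^2) = 83.518

83.518


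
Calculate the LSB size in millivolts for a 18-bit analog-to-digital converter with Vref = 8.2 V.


The resolution (LSB) of an ADC is Vref / 2^n.
LSB = 8.2 / 2^18
LSB = 8.2 / 262144
LSB = 3.128e-05 V = 0.03128052 mV

0.03128052 mV


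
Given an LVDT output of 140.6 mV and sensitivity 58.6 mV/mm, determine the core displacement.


Displacement = Vout / sensitivity.
d = 140.6 / 58.6
d = 2.399 mm

2.399 mm


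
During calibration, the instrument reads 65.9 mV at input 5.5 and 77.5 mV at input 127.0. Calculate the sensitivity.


Sensitivity = (y2 - y1) / (x2 - x1).
S = (77.5 - 65.9) / (127.0 - 5.5)
S = 11.6 / 121.5
S = 0.0955 mV/unit

0.0955 mV/unit


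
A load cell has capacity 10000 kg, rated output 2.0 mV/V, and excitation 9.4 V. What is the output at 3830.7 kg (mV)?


Vout = rated_output * Vex * (load / capacity).
Vout = 2.0 * 9.4 * (3830.7 / 10000)
Vout = 2.0 * 9.4 * 0.38307
Vout = 7.202 mV

7.202 mV


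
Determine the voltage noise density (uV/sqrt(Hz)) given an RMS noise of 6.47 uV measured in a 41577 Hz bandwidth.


Noise spectral density = Vrms / sqrt(BW).
NSD = 6.47 / sqrt(41577)
NSD = 6.47 / 203.9044
NSD = 0.0317 uV/sqrt(Hz)

0.0317 uV/sqrt(Hz)


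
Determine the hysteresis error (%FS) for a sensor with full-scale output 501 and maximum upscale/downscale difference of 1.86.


Hysteresis = (max difference / full scale) * 100%.
H = (1.86 / 501) * 100
H = 0.371 %FS

0.371 %FS


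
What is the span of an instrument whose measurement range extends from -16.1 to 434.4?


Span = upper range - lower range.
Span = 434.4 - (-16.1)
Span = 450.5

450.5


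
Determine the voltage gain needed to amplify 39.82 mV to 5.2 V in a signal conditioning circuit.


Gain = Vout / Vin (converting to same units).
G = 5.2 V / 39.82 mV
G = 5200.0 mV / 39.82 mV
G = 130.59

130.59


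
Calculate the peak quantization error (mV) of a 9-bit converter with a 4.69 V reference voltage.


The maximum quantization error is +/- LSB/2.
LSB = Vref / 2^n = 4.69 / 512 = 0.00916016 V
Max error = LSB / 2 = 0.00916016 / 2 = 0.00458008 V
Max error = 4.5801 mV

4.5801 mV


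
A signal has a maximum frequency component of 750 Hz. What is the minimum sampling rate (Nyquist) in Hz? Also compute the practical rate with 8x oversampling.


By Nyquist theorem, fs_min = 2 * fmax.
fs_min = 2 * 750 = 1500 Hz
Practical rate = 8 * fs_min = 8 * 1500 = 12000 Hz

fs_min = 1500 Hz, fs_practical = 12000 Hz


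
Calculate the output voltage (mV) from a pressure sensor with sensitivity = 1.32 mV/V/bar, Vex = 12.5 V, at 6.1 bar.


Output = sensitivity * Vex * P.
Vout = 1.32 * 12.5 * 6.1
Vout = 16.5 * 6.1
Vout = 100.65 mV

100.65 mV


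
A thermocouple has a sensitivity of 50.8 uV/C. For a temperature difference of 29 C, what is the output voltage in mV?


The thermocouple output V = sensitivity * dT.
V = 50.8 uV/C * 29 C
V = 1473.2 uV
V = 1.473 mV

1.473 mV


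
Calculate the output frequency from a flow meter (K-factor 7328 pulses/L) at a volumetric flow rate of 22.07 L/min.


Frequency = K * Q / 60 (converting L/min to L/s).
f = 7328 * 22.07 / 60
f = 161728.96 / 60
f = 2695.48 Hz

2695.48 Hz


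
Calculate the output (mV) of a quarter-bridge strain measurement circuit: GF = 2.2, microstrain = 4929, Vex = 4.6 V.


Quarter bridge output: Vout = (GF * epsilon * Vex) / 4.
Vout = (2.2 * 4929e-6 * 4.6) / 4
Vout = 0.04988148 / 4 V
Vout = 0.01247037 V = 12.4704 mV

12.4704 mV


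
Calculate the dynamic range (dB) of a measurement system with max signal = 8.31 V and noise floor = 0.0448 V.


Dynamic range = 20 * log10(Vmax / Vnoise).
DR = 20 * log10(8.31 / 0.0448)
DR = 20 * log10(185.49)
DR = 45.37 dB

45.37 dB


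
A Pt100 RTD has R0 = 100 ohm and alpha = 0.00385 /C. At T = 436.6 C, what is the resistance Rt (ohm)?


The RTD equation: Rt = R0 * (1 + alpha * T).
Rt = 100 * (1 + 0.00385 * 436.6)
Rt = 100 * (1 + 1.68091)
Rt = 100 * 2.68091
Rt = 268.091 ohm

268.091 ohm


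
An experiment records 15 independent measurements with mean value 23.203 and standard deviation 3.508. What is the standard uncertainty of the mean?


The standard uncertainty for Type A evaluation is u = s / sqrt(n).
u = 3.508 / sqrt(15)
u = 3.508 / 3.873
u = 0.9058

0.9058


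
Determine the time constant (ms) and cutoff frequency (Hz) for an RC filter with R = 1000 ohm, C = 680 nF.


Time constant: tau = R * C.
tau = 1000 * 6.80e-07 = 0.00068 s
tau = 0.68 ms
Cutoff frequency: fc = 1 / (2*pi*R*C).
fc = 1 / (2*pi*0.00068) = 234.05 Hz

tau = 0.68 ms, fc = 234.05 Hz


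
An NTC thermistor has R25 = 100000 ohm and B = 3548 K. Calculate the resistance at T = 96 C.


NTC thermistor equation: Rt = R25 * exp(B * (1/T - 1/T25)).
T in Kelvin: 369.15 K, T25 = 298.15 K
1/T - 1/T25 = 1/369.15 - 1/298.15 = -0.00064509
B * (1/T - 1/T25) = 3548 * -0.00064509 = -2.2888
Rt = 100000 * exp(-2.2888) = 10139.0 ohm

10139.0 ohm


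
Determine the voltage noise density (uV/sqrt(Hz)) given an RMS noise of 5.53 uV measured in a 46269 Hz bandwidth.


Noise spectral density = Vrms / sqrt(BW).
NSD = 5.53 / sqrt(46269)
NSD = 5.53 / 215.1023
NSD = 0.0257 uV/sqrt(Hz)

0.0257 uV/sqrt(Hz)


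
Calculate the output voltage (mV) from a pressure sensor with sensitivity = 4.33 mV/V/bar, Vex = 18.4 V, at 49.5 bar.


Output = sensitivity * Vex * P.
Vout = 4.33 * 18.4 * 49.5
Vout = 79.672 * 49.5
Vout = 3943.76 mV

3943.76 mV


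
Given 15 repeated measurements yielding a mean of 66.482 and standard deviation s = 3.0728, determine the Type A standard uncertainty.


The standard uncertainty for Type A evaluation is u = s / sqrt(n).
u = 3.0728 / sqrt(15)
u = 3.0728 / 3.873
u = 0.7934

0.7934


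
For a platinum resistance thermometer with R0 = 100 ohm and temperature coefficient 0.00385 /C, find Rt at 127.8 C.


The RTD equation: Rt = R0 * (1 + alpha * T).
Rt = 100 * (1 + 0.00385 * 127.8)
Rt = 100 * (1 + 0.49203)
Rt = 100 * 1.49203
Rt = 149.203 ohm

149.203 ohm


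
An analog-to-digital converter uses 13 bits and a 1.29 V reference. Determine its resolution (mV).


The resolution (LSB) of an ADC is Vref / 2^n.
LSB = 1.29 / 2^13
LSB = 1.29 / 8192
LSB = 0.00015747 V = 0.1574707 mV

0.1574707 mV


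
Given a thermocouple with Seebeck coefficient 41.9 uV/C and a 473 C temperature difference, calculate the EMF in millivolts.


The thermocouple output V = sensitivity * dT.
V = 41.9 uV/C * 473 C
V = 19818.7 uV
V = 19.819 mV

19.819 mV


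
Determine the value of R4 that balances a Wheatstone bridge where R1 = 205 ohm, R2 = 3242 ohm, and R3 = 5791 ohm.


At balance: R1*R4 = R2*R3, so R4 = R2*R3/R1.
R4 = 3242 * 5791 / 205
R4 = 18774422 / 205
R4 = 91582.55 ohm

91582.55 ohm


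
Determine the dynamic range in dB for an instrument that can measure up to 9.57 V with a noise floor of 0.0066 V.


Dynamic range = 20 * log10(Vmax / Vnoise).
DR = 20 * log10(9.57 / 0.0066)
DR = 20 * log10(1450.0)
DR = 63.23 dB

63.23 dB


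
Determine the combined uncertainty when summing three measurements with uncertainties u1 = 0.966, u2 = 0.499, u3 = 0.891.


For a sum of independent quantities, uc = sqrt(u1^2 + u2^2 + u3^2).
uc = sqrt(0.966^2 + 0.499^2 + 0.891^2)
uc = sqrt(0.933156 + 0.249001 + 0.793881)
uc = 1.4057

1.4057


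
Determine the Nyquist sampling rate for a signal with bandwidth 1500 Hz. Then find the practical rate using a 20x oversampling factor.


By Nyquist theorem, fs_min = 2 * fmax.
fs_min = 2 * 1500 = 3000 Hz
Practical rate = 20 * fs_min = 20 * 3000 = 60000 Hz

fs_min = 3000 Hz, fs_practical = 60000 Hz


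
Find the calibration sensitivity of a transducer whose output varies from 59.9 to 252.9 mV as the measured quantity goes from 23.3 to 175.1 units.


Sensitivity = (y2 - y1) / (x2 - x1).
S = (252.9 - 59.9) / (175.1 - 23.3)
S = 193.0 / 151.8
S = 1.2714 mV/unit

1.2714 mV/unit


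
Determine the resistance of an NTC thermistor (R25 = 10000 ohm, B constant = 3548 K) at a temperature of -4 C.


NTC thermistor equation: Rt = R25 * exp(B * (1/T - 1/T25)).
T in Kelvin: 269.15 K, T25 = 298.15 K
1/T - 1/T25 = 1/269.15 - 1/298.15 = 0.00036138
B * (1/T - 1/T25) = 3548 * 0.00036138 = 1.2822
Rt = 10000 * exp(1.2822) = 36045.3 ohm

36045.3 ohm


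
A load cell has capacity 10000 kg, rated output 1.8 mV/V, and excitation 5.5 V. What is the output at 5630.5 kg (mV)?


Vout = rated_output * Vex * (load / capacity).
Vout = 1.8 * 5.5 * (5630.5 / 10000)
Vout = 1.8 * 5.5 * 0.56305
Vout = 5.574 mV

5.574 mV


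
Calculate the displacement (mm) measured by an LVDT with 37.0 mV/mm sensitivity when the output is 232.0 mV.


Displacement = Vout / sensitivity.
d = 232.0 / 37.0
d = 6.27 mm

6.27 mm


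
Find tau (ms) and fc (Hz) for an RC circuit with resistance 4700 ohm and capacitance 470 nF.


Time constant: tau = R * C.
tau = 4700 * 4.70e-07 = 0.002209 s
tau = 2.209 ms
Cutoff frequency: fc = 1 / (2*pi*R*C).
fc = 1 / (2*pi*0.002209) = 72.05 Hz

tau = 2.209 ms, fc = 72.05 Hz


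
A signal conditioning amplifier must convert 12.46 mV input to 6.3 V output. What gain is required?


Gain = Vout / Vin (converting to same units).
G = 6.3 V / 12.46 mV
G = 6300.0 mV / 12.46 mV
G = 505.62

505.62


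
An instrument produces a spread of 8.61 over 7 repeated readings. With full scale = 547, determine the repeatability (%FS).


Repeatability = (spread / full scale) * 100%.
R = (8.61 / 547) * 100
R = 1.574 %FS

1.574 %FS


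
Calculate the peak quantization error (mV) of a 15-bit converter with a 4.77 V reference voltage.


The maximum quantization error is +/- LSB/2.
LSB = Vref / 2^n = 4.77 / 32768 = 0.00014557 V
Max error = LSB / 2 = 0.00014557 / 2 = 7.278e-05 V
Max error = 0.0728 mV

0.0728 mV


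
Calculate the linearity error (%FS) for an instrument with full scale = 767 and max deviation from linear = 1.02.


Linearity error = (max deviation / full scale) * 100%.
Linearity = (1.02 / 767) * 100
Linearity = 0.133 %FS

0.133 %FS


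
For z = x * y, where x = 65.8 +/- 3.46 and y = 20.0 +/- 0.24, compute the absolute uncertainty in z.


For a product z = x*y, the relative uncertainty is:
uz/z = sqrt((ux/x)^2 + (uy/y)^2)
Relative uncertainties: ux/x = 3.46/65.8 = 0.052584
uy/y = 0.24/20.0 = 0.012
z = 65.8 * 20.0 = 1316.0
uz = 1316.0 * sqrt(0.052584^2 + 0.012^2) = 70.979

70.979


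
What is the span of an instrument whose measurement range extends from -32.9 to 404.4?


Span = upper range - lower range.
Span = 404.4 - (-32.9)
Span = 437.3

437.3


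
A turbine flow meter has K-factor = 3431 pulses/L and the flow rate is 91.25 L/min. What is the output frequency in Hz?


Frequency = K * Q / 60 (converting L/min to L/s).
f = 3431 * 91.25 / 60
f = 313078.75 / 60
f = 5217.98 Hz

5217.98 Hz


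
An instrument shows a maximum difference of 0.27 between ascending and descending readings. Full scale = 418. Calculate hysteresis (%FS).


Hysteresis = (max difference / full scale) * 100%.
H = (0.27 / 418) * 100
H = 0.065 %FS

0.065 %FS


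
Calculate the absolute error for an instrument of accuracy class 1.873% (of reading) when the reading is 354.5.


Absolute error = (accuracy% / 100) * reading.
Error = (1.873 / 100) * 354.5
Error = 0.01873 * 354.5
Error = 6.6398

6.6398


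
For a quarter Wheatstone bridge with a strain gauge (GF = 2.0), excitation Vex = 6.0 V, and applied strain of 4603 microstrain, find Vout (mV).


Quarter bridge output: Vout = (GF * epsilon * Vex) / 4.
Vout = (2.0 * 4603e-6 * 6.0) / 4
Vout = 0.055236 / 4 V
Vout = 0.013809 V = 13.809 mV

13.809 mV


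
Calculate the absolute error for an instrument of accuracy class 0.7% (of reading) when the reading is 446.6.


Absolute error = (accuracy% / 100) * reading.
Error = (0.7 / 100) * 446.6
Error = 0.007 * 446.6
Error = 3.1262

3.1262


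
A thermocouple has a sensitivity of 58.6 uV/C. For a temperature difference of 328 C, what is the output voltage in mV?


The thermocouple output V = sensitivity * dT.
V = 58.6 uV/C * 328 C
V = 19220.8 uV
V = 19.221 mV

19.221 mV


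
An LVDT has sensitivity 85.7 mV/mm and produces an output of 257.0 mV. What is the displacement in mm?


Displacement = Vout / sensitivity.
d = 257.0 / 85.7
d = 2.999 mm

2.999 mm


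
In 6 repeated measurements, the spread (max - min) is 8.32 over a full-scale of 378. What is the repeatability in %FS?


Repeatability = (spread / full scale) * 100%.
R = (8.32 / 378) * 100
R = 2.201 %FS

2.201 %FS


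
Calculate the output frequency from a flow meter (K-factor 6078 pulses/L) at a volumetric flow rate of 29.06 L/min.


Frequency = K * Q / 60 (converting L/min to L/s).
f = 6078 * 29.06 / 60
f = 176626.68 / 60
f = 2943.78 Hz

2943.78 Hz


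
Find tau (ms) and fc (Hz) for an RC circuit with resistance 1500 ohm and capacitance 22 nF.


Time constant: tau = R * C.
tau = 1500 * 2.20e-08 = 3.3e-05 s
tau = 0.033 ms
Cutoff frequency: fc = 1 / (2*pi*R*C).
fc = 1 / (2*pi*3.3e-05) = 4822.88 Hz

tau = 0.033 ms, fc = 4822.88 Hz


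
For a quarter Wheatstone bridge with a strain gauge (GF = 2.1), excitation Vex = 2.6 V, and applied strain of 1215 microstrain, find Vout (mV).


Quarter bridge output: Vout = (GF * epsilon * Vex) / 4.
Vout = (2.1 * 1215e-6 * 2.6) / 4
Vout = 0.0066339 / 4 V
Vout = 0.00165847 V = 1.6585 mV

1.6585 mV


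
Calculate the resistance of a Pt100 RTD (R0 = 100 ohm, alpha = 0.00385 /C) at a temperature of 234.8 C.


The RTD equation: Rt = R0 * (1 + alpha * T).
Rt = 100 * (1 + 0.00385 * 234.8)
Rt = 100 * (1 + 0.90398)
Rt = 100 * 1.90398
Rt = 190.398 ohm

190.398 ohm


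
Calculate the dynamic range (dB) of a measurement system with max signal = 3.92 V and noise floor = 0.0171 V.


Dynamic range = 20 * log10(Vmax / Vnoise).
DR = 20 * log10(3.92 / 0.0171)
DR = 20 * log10(229.24)
DR = 47.21 dB

47.21 dB


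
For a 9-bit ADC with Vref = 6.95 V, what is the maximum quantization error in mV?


The maximum quantization error is +/- LSB/2.
LSB = Vref / 2^n = 6.95 / 512 = 0.01357422 V
Max error = LSB / 2 = 0.01357422 / 2 = 0.00678711 V
Max error = 6.7871 mV

6.7871 mV


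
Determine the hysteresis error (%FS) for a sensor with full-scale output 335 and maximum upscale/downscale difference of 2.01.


Hysteresis = (max difference / full scale) * 100%.
H = (2.01 / 335) * 100
H = 0.6 %FS

0.6 %FS


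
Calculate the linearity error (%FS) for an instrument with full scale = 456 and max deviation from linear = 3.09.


Linearity error = (max deviation / full scale) * 100%.
Linearity = (3.09 / 456) * 100
Linearity = 0.678 %FS

0.678 %FS


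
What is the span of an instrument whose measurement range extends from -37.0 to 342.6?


Span = upper range - lower range.
Span = 342.6 - (-37.0)
Span = 379.6

379.6


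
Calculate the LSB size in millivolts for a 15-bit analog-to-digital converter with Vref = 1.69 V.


The resolution (LSB) of an ADC is Vref / 2^n.
LSB = 1.69 / 2^15
LSB = 1.69 / 32768
LSB = 5.157e-05 V = 0.05157471 mV

0.05157471 mV


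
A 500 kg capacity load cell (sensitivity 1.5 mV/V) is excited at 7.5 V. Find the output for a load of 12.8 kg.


Vout = rated_output * Vex * (load / capacity).
Vout = 1.5 * 7.5 * (12.8 / 500)
Vout = 1.5 * 7.5 * 0.0256
Vout = 0.288 mV

0.288 mV


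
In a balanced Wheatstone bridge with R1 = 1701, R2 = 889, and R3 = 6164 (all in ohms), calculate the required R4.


At balance: R1*R4 = R2*R3, so R4 = R2*R3/R1.
R4 = 889 * 6164 / 1701
R4 = 5479796 / 1701
R4 = 3221.51 ohm

3221.51 ohm


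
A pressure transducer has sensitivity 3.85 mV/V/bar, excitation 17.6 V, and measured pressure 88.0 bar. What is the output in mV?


Output = sensitivity * Vex * P.
Vout = 3.85 * 17.6 * 88.0
Vout = 67.76 * 88.0
Vout = 5962.88 mV

5962.88 mV


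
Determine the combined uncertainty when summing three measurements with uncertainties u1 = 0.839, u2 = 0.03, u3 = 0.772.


For a sum of independent quantities, uc = sqrt(u1^2 + u2^2 + u3^2).
uc = sqrt(0.839^2 + 0.03^2 + 0.772^2)
uc = sqrt(0.703921 + 0.0009 + 0.595984)
uc = 1.1405

1.1405


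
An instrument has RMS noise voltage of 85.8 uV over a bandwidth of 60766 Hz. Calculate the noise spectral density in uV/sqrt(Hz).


Noise spectral density = Vrms / sqrt(BW).
NSD = 85.8 / sqrt(60766)
NSD = 85.8 / 246.5076
NSD = 0.3481 uV/sqrt(Hz)

0.3481 uV/sqrt(Hz)


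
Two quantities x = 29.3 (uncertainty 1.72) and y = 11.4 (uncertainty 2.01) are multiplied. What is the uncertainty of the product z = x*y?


For a product z = x*y, the relative uncertainty is:
uz/z = sqrt((ux/x)^2 + (uy/y)^2)
Relative uncertainties: ux/x = 1.72/29.3 = 0.058703
uy/y = 2.01/11.4 = 0.176316
z = 29.3 * 11.4 = 334.0
uz = 334.0 * sqrt(0.058703^2 + 0.176316^2) = 62.071

62.071


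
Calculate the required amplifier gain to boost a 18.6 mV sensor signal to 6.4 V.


Gain = Vout / Vin (converting to same units).
G = 6.4 V / 18.6 mV
G = 6400.0 mV / 18.6 mV
G = 344.09

344.09


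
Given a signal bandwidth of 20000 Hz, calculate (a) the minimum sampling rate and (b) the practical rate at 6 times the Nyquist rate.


By Nyquist theorem, fs_min = 2 * fmax.
fs_min = 2 * 20000 = 40000 Hz
Practical rate = 6 * fs_min = 6 * 40000 = 240000 Hz

fs_min = 40000 Hz, fs_practical = 240000 Hz


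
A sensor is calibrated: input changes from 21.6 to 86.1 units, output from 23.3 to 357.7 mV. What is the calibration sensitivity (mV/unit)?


Sensitivity = (y2 - y1) / (x2 - x1).
S = (357.7 - 23.3) / (86.1 - 21.6)
S = 334.4 / 64.5
S = 5.1845 mV/unit

5.1845 mV/unit


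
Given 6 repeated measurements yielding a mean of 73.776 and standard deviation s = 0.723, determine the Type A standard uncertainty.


The standard uncertainty for Type A evaluation is u = s / sqrt(n).
u = 0.723 / sqrt(6)
u = 0.723 / 2.4495
u = 0.2952

0.2952


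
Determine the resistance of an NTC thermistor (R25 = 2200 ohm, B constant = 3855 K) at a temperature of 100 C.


NTC thermistor equation: Rt = R25 * exp(B * (1/T - 1/T25)).
T in Kelvin: 373.15 K, T25 = 298.15 K
1/T - 1/T25 = 1/373.15 - 1/298.15 = -0.00067413
B * (1/T - 1/T25) = 3855 * -0.00067413 = -2.5988
Rt = 2200 * exp(-2.5988) = 163.6 ohm

163.6 ohm


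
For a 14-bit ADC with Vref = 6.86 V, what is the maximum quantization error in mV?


The maximum quantization error is +/- LSB/2.
LSB = Vref / 2^n = 6.86 / 16384 = 0.0004187 V
Max error = LSB / 2 = 0.0004187 / 2 = 0.00020935 V
Max error = 0.2094 mV

0.2094 mV


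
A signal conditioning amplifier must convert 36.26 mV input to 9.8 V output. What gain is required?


Gain = Vout / Vin (converting to same units).
G = 9.8 V / 36.26 mV
G = 9800.0 mV / 36.26 mV
G = 270.27

270.27


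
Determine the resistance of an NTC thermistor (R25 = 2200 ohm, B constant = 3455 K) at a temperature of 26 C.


NTC thermistor equation: Rt = R25 * exp(B * (1/T - 1/T25)).
T in Kelvin: 299.15 K, T25 = 298.15 K
1/T - 1/T25 = 1/299.15 - 1/298.15 = -1.121e-05
B * (1/T - 1/T25) = 3455 * -1.121e-05 = -0.0387
Rt = 2200 * exp(-0.0387) = 2116.4 ohm

2116.4 ohm


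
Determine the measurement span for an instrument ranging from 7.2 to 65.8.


Span = upper range - lower range.
Span = 65.8 - (7.2)
Span = 58.6

58.6


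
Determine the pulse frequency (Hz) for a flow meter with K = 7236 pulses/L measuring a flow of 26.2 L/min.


Frequency = K * Q / 60 (converting L/min to L/s).
f = 7236 * 26.2 / 60
f = 189583.2 / 60
f = 3159.72 Hz

3159.72 Hz


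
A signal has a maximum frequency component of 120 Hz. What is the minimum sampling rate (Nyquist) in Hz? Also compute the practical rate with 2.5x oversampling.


By Nyquist theorem, fs_min = 2 * fmax.
fs_min = 2 * 120 = 240 Hz
Practical rate = 2.5 * fs_min = 2.5 * 240 = 600 Hz

fs_min = 240 Hz, fs_practical = 600 Hz


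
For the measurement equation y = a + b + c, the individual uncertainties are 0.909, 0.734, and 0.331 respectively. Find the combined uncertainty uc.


For a sum of independent quantities, uc = sqrt(u1^2 + u2^2 + u3^2).
uc = sqrt(0.909^2 + 0.734^2 + 0.331^2)
uc = sqrt(0.826281 + 0.538756 + 0.109561)
uc = 1.2143

1.2143


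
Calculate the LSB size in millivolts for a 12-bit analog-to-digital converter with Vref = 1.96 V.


The resolution (LSB) of an ADC is Vref / 2^n.
LSB = 1.96 / 2^12
LSB = 1.96 / 4096
LSB = 0.00047852 V = 0.47851562 mV

0.47851562 mV


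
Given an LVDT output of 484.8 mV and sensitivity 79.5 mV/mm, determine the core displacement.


Displacement = Vout / sensitivity.
d = 484.8 / 79.5
d = 6.098 mm

6.098 mm


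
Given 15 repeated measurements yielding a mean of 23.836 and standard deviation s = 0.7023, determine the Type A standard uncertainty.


The standard uncertainty for Type A evaluation is u = s / sqrt(n).
u = 0.7023 / sqrt(15)
u = 0.7023 / 3.873
u = 0.1813

0.1813


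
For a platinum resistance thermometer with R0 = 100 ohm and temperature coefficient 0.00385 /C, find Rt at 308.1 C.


The RTD equation: Rt = R0 * (1 + alpha * T).
Rt = 100 * (1 + 0.00385 * 308.1)
Rt = 100 * (1 + 1.186185)
Rt = 100 * 2.186185
Rt = 218.619 ohm

218.619 ohm


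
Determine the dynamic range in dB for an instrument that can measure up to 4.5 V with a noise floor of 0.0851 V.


Dynamic range = 20 * log10(Vmax / Vnoise).
DR = 20 * log10(4.5 / 0.0851)
DR = 20 * log10(52.88)
DR = 34.47 dB

34.47 dB


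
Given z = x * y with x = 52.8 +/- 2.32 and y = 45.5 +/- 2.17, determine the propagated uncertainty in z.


For a product z = x*y, the relative uncertainty is:
uz/z = sqrt((ux/x)^2 + (uy/y)^2)
Relative uncertainties: ux/x = 2.32/52.8 = 0.043939
uy/y = 2.17/45.5 = 0.047692
z = 52.8 * 45.5 = 2402.4
uz = 2402.4 * sqrt(0.043939^2 + 0.047692^2) = 155.79

155.79


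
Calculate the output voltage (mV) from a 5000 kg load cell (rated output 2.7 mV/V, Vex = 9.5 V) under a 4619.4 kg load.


Vout = rated_output * Vex * (load / capacity).
Vout = 2.7 * 9.5 * (4619.4 / 5000)
Vout = 2.7 * 9.5 * 0.92388
Vout = 23.698 mV

23.698 mV


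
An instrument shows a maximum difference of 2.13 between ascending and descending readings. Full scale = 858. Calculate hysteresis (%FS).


Hysteresis = (max difference / full scale) * 100%.
H = (2.13 / 858) * 100
H = 0.248 %FS

0.248 %FS


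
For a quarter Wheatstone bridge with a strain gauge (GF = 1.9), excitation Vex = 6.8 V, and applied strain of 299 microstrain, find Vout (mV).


Quarter bridge output: Vout = (GF * epsilon * Vex) / 4.
Vout = (1.9 * 299e-6 * 6.8) / 4
Vout = 0.00386308 / 4 V
Vout = 0.00096577 V = 0.9658 mV

0.9658 mV


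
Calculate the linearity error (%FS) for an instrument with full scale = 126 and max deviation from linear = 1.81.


Linearity error = (max deviation / full scale) * 100%.
Linearity = (1.81 / 126) * 100
Linearity = 1.437 %FS

1.437 %FS


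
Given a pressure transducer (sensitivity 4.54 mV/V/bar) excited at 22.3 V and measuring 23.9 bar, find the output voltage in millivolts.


Output = sensitivity * Vex * P.
Vout = 4.54 * 22.3 * 23.9
Vout = 101.242 * 23.9
Vout = 2419.68 mV

2419.68 mV


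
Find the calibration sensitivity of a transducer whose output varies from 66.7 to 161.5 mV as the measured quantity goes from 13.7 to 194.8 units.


Sensitivity = (y2 - y1) / (x2 - x1).
S = (161.5 - 66.7) / (194.8 - 13.7)
S = 94.8 / 181.1
S = 0.5235 mV/unit

0.5235 mV/unit


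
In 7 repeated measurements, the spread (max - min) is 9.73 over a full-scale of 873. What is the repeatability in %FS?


Repeatability = (spread / full scale) * 100%.
R = (9.73 / 873) * 100
R = 1.115 %FS

1.115 %FS


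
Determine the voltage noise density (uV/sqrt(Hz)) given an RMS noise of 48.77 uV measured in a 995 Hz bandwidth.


Noise spectral density = Vrms / sqrt(BW).
NSD = 48.77 / sqrt(995)
NSD = 48.77 / 31.5436
NSD = 1.5461 uV/sqrt(Hz)

1.5461 uV/sqrt(Hz)


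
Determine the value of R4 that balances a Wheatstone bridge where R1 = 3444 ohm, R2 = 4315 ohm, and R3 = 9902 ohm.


At balance: R1*R4 = R2*R3, so R4 = R2*R3/R1.
R4 = 4315 * 9902 / 3444
R4 = 42727130 / 3444
R4 = 12406.25 ohm

12406.25 ohm


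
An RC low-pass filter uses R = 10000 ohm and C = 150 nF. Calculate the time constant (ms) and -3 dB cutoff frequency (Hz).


Time constant: tau = R * C.
tau = 10000 * 1.50e-07 = 0.0015 s
tau = 1.5 ms
Cutoff frequency: fc = 1 / (2*pi*R*C).
fc = 1 / (2*pi*0.0015) = 106.1 Hz

tau = 1.5 ms, fc = 106.1 Hz


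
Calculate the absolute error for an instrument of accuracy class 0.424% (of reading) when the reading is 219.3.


Absolute error = (accuracy% / 100) * reading.
Error = (0.424 / 100) * 219.3
Error = 0.00424 * 219.3
Error = 0.9298

0.9298


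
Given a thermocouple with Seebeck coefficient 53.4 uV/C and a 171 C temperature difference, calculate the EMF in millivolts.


The thermocouple output V = sensitivity * dT.
V = 53.4 uV/C * 171 C
V = 9131.4 uV
V = 9.131 mV

9.131 mV


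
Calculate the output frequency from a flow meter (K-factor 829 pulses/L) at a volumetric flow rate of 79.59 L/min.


Frequency = K * Q / 60 (converting L/min to L/s).
f = 829 * 79.59 / 60
f = 65980.11 / 60
f = 1099.67 Hz

1099.67 Hz


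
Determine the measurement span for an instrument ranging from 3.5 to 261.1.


Span = upper range - lower range.
Span = 261.1 - (3.5)
Span = 257.6

257.6


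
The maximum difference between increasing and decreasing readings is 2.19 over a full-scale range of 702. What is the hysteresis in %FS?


Hysteresis = (max difference / full scale) * 100%.
H = (2.19 / 702) * 100
H = 0.312 %FS

0.312 %FS


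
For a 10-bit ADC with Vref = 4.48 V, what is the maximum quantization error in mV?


The maximum quantization error is +/- LSB/2.
LSB = Vref / 2^n = 4.48 / 1024 = 0.004375 V
Max error = LSB / 2 = 0.004375 / 2 = 0.0021875 V
Max error = 2.1875 mV

2.1875 mV


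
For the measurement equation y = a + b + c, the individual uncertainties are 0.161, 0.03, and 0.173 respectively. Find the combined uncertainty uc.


For a sum of independent quantities, uc = sqrt(u1^2 + u2^2 + u3^2).
uc = sqrt(0.161^2 + 0.03^2 + 0.173^2)
uc = sqrt(0.025921 + 0.0009 + 0.029929)
uc = 0.2382

0.2382


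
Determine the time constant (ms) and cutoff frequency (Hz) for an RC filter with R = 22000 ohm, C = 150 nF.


Time constant: tau = R * C.
tau = 22000 * 1.50e-07 = 0.0033 s
tau = 3.3 ms
Cutoff frequency: fc = 1 / (2*pi*R*C).
fc = 1 / (2*pi*0.0033) = 48.23 Hz

tau = 3.3 ms, fc = 48.23 Hz


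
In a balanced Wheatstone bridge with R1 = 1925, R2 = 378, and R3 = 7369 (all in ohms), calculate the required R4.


At balance: R1*R4 = R2*R3, so R4 = R2*R3/R1.
R4 = 378 * 7369 / 1925
R4 = 2785482 / 1925
R4 = 1447.0 ohm

1447.0 ohm


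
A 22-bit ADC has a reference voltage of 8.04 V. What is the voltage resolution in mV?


The resolution (LSB) of an ADC is Vref / 2^n.
LSB = 8.04 / 2^22
LSB = 8.04 / 4194304
LSB = 1.92e-06 V = 0.00191689 mV

0.00191689 mV


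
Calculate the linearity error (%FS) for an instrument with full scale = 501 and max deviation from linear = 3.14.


Linearity error = (max deviation / full scale) * 100%.
Linearity = (3.14 / 501) * 100
Linearity = 0.627 %FS

0.627 %FS


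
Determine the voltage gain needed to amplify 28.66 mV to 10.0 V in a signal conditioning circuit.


Gain = Vout / Vin (converting to same units).
G = 10.0 V / 28.66 mV
G = 10000.0 mV / 28.66 mV
G = 348.92

348.92


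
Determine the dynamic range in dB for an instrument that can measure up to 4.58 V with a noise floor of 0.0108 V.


Dynamic range = 20 * log10(Vmax / Vnoise).
DR = 20 * log10(4.58 / 0.0108)
DR = 20 * log10(424.07)
DR = 52.55 dB

52.55 dB


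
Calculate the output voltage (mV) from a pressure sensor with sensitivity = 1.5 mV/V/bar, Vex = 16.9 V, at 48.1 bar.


Output = sensitivity * Vex * P.
Vout = 1.5 * 16.9 * 48.1
Vout = 25.35 * 48.1
Vout = 1219.34 mV

1219.34 mV


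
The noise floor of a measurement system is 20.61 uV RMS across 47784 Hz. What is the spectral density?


Noise spectral density = Vrms / sqrt(BW).
NSD = 20.61 / sqrt(47784)
NSD = 20.61 / 218.5955
NSD = 0.0943 uV/sqrt(Hz)

0.0943 uV/sqrt(Hz)


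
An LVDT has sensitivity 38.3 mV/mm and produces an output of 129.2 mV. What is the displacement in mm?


Displacement = Vout / sensitivity.
d = 129.2 / 38.3
d = 3.373 mm

3.373 mm


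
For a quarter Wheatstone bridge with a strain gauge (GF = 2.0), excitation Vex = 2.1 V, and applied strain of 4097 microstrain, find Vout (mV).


Quarter bridge output: Vout = (GF * epsilon * Vex) / 4.
Vout = (2.0 * 4097e-6 * 2.1) / 4
Vout = 0.0172074 / 4 V
Vout = 0.00430185 V = 4.3018 mV

4.3018 mV


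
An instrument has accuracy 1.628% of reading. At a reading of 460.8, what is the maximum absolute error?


Absolute error = (accuracy% / 100) * reading.
Error = (1.628 / 100) * 460.8
Error = 0.01628 * 460.8
Error = 7.5018

7.5018


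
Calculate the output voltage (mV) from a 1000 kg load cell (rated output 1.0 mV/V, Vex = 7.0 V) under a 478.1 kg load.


Vout = rated_output * Vex * (load / capacity).
Vout = 1.0 * 7.0 * (478.1 / 1000)
Vout = 1.0 * 7.0 * 0.4781
Vout = 3.347 mV

3.347 mV


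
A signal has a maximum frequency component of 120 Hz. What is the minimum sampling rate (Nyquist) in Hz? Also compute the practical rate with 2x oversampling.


By Nyquist theorem, fs_min = 2 * fmax.
fs_min = 2 * 120 = 240 Hz
Practical rate = 2 * fs_min = 2 * 240 = 480 Hz

fs_min = 240 Hz, fs_practical = 480 Hz


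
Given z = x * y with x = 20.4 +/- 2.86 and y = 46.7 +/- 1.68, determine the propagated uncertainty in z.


For a product z = x*y, the relative uncertainty is:
uz/z = sqrt((ux/x)^2 + (uy/y)^2)
Relative uncertainties: ux/x = 2.86/20.4 = 0.140196
uy/y = 1.68/46.7 = 0.035974
z = 20.4 * 46.7 = 952.7
uz = 952.7 * sqrt(0.140196^2 + 0.035974^2) = 137.889

137.889


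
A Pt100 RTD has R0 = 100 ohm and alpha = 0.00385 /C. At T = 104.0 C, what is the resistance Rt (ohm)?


The RTD equation: Rt = R0 * (1 + alpha * T).
Rt = 100 * (1 + 0.00385 * 104.0)
Rt = 100 * (1 + 0.4004)
Rt = 100 * 1.4004
Rt = 140.04 ohm

140.04 ohm


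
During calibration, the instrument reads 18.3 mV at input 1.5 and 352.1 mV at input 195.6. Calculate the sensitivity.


Sensitivity = (y2 - y1) / (x2 - x1).
S = (352.1 - 18.3) / (195.6 - 1.5)
S = 333.8 / 194.1
S = 1.7197 mV/unit

1.7197 mV/unit


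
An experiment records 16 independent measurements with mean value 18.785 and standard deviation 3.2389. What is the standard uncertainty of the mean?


The standard uncertainty for Type A evaluation is u = s / sqrt(n).
u = 3.2389 / sqrt(16)
u = 3.2389 / 4.0
u = 0.8097

0.8097


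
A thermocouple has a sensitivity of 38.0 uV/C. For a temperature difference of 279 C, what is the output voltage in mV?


The thermocouple output V = sensitivity * dT.
V = 38.0 uV/C * 279 C
V = 10602.0 uV
V = 10.602 mV

10.602 mV


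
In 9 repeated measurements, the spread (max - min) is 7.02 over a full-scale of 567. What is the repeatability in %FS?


Repeatability = (spread / full scale) * 100%.
R = (7.02 / 567) * 100
R = 1.238 %FS

1.238 %FS


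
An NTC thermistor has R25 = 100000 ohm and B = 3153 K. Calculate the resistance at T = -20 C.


NTC thermistor equation: Rt = R25 * exp(B * (1/T - 1/T25)).
T in Kelvin: 253.15 K, T25 = 298.15 K
1/T - 1/T25 = 1/253.15 - 1/298.15 = 0.00059621
B * (1/T - 1/T25) = 3153 * 0.00059621 = 1.8799
Rt = 100000 * exp(1.8799) = 655253.7 ohm

655253.7 ohm


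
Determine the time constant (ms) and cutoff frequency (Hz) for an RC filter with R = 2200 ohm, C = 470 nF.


Time constant: tau = R * C.
tau = 2200 * 4.70e-07 = 0.001034 s
tau = 1.034 ms
Cutoff frequency: fc = 1 / (2*pi*R*C).
fc = 1 / (2*pi*0.001034) = 153.92 Hz

tau = 1.034 ms, fc = 153.92 Hz


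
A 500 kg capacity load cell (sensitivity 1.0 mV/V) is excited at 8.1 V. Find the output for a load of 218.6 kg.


Vout = rated_output * Vex * (load / capacity).
Vout = 1.0 * 8.1 * (218.6 / 500)
Vout = 1.0 * 8.1 * 0.4372
Vout = 3.541 mV

3.541 mV


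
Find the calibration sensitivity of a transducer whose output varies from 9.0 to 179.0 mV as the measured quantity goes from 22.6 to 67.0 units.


Sensitivity = (y2 - y1) / (x2 - x1).
S = (179.0 - 9.0) / (67.0 - 22.6)
S = 170.0 / 44.4
S = 3.8288 mV/unit

3.8288 mV/unit


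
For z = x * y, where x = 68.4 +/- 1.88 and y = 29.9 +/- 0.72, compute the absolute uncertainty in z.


For a product z = x*y, the relative uncertainty is:
uz/z = sqrt((ux/x)^2 + (uy/y)^2)
Relative uncertainties: ux/x = 1.88/68.4 = 0.027485
uy/y = 0.72/29.9 = 0.02408
z = 68.4 * 29.9 = 2045.2
uz = 2045.2 * sqrt(0.027485^2 + 0.02408^2) = 74.734

74.734


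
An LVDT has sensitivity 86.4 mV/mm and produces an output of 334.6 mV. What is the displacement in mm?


Displacement = Vout / sensitivity.
d = 334.6 / 86.4
d = 3.873 mm

3.873 mm


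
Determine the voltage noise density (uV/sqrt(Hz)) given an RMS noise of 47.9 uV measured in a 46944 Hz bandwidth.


Noise spectral density = Vrms / sqrt(BW).
NSD = 47.9 / sqrt(46944)
NSD = 47.9 / 216.6656
NSD = 0.2211 uV/sqrt(Hz)

0.2211 uV/sqrt(Hz)


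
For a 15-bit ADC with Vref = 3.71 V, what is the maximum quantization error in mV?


The maximum quantization error is +/- LSB/2.
LSB = Vref / 2^n = 3.71 / 32768 = 0.00011322 V
Max error = LSB / 2 = 0.00011322 / 2 = 5.661e-05 V
Max error = 0.0566 mV

0.0566 mV


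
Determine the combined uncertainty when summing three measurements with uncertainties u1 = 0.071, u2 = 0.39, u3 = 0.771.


For a sum of independent quantities, uc = sqrt(u1^2 + u2^2 + u3^2).
uc = sqrt(0.071^2 + 0.39^2 + 0.771^2)
uc = sqrt(0.005041 + 0.1521 + 0.594441)
uc = 0.8669

0.8669


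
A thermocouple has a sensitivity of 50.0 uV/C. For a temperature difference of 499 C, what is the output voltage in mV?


The thermocouple output V = sensitivity * dT.
V = 50.0 uV/C * 499 C
V = 24950.0 uV
V = 24.95 mV

24.95 mV


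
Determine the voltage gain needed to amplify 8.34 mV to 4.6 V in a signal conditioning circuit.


Gain = Vout / Vin (converting to same units).
G = 4.6 V / 8.34 mV
G = 4600.0 mV / 8.34 mV
G = 551.56

551.56


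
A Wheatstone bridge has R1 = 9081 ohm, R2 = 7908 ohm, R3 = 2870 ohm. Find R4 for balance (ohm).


At balance: R1*R4 = R2*R3, so R4 = R2*R3/R1.
R4 = 7908 * 2870 / 9081
R4 = 22695960 / 9081
R4 = 2499.28 ohm

2499.28 ohm


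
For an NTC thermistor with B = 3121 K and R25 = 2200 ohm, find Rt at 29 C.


NTC thermistor equation: Rt = R25 * exp(B * (1/T - 1/T25)).
T in Kelvin: 302.15 K, T25 = 298.15 K
1/T - 1/T25 = 1/302.15 - 1/298.15 = -4.44e-05
B * (1/T - 1/T25) = 3121 * -4.44e-05 = -0.1386
Rt = 2200 * exp(-0.1386) = 1915.3 ohm

1915.3 ohm


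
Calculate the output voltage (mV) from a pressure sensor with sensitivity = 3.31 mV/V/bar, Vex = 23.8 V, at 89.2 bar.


Output = sensitivity * Vex * P.
Vout = 3.31 * 23.8 * 89.2
Vout = 78.778 * 89.2
Vout = 7027.0 mV

7027.0 mV


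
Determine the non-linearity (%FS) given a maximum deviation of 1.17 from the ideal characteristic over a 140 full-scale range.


Linearity error = (max deviation / full scale) * 100%.
Linearity = (1.17 / 140) * 100
Linearity = 0.836 %FS

0.836 %FS
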